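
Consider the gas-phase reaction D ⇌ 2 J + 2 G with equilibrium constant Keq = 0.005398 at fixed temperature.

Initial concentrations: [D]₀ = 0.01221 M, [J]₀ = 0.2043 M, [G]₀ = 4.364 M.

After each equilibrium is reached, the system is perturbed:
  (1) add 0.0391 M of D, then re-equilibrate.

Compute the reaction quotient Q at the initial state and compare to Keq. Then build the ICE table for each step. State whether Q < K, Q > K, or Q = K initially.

Q₀ = 65.1 vs Keq = 0.005398 ⇒ Q>K, reverse
Step 1:
                    D           J           G
  init        0.01221      0.2043       4.364
  Δ           0.09921     -0.1984     -0.1984
  eq           0.1114    0.005887       4.166
  solve Keq expr → x = -0.09921; check Q = 0.005398
Then add 0.0391 M of D.
Step 2:
                    D           J           G
  init         0.1505    0.005887       4.166
  Δ       -4.7161e-04  9.4322e-04  9.4322e-04
  eq             0.15     0.00683       4.167
  solve Keq expr → x = 4.7161e-04; check Q = 0.005398

Q₀ = 65.1; Q > K (proceeds reverse)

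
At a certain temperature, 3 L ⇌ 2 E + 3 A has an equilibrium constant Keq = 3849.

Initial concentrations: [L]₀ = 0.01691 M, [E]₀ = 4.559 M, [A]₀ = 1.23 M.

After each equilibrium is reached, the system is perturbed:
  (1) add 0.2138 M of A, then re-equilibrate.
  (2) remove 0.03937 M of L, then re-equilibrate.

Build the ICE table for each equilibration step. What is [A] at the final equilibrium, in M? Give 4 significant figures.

[A]_eq = 1.213 M

Q₀ = 7.9988e+06 vs Keq = 3849 ⇒ Q>K, reverse
Step 1:
                  L         E         A
  I         0.01691     4.559      1.23
  C          0.1666   -0.1111   -0.1666
  E          0.1835     4.448     1.063
  solve Keq expr → x = -0.05554; check Q = 3849
Then add 0.2138 M of A.
Step 2:
                  L         E         A
  I          0.1835     4.448     1.277
  C          0.0309   -0.0206   -0.0309
  E          0.2144     4.427     1.246
  solve Keq expr → x = -0.0103; check Q = 3849
Then remove 0.03937 M of L.
Step 3:
                  L         E         A
  I           0.175     4.427     1.246
  C           0.033    -0.022    -0.033
  E           0.208     4.405     1.213
  solve Keq expr → x = -0.011; check Q = 3849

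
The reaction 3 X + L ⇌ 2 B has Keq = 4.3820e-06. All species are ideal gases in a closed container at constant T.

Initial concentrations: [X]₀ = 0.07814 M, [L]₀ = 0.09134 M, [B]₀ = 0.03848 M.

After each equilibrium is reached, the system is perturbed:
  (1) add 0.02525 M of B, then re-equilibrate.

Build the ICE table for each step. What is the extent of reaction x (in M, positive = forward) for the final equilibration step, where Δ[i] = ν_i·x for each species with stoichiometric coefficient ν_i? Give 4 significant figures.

x = -0.01262 M

Q₀ = 33.98 vs Keq = 4.3820e-06 ⇒ Q>K, reverse
Step 1:
                   X          L          B
  init       0.07814    0.09134    0.03848
  Δ          0.05767    0.01922   -0.03845
  eq          0.1358     0.1106 3.4836e-05
  solve Keq expr → x = -0.01922; check Q = 4.3820e-06
Then add 0.02525 M of B.
Step 2:
                   X          L          B
  init        0.1358     0.1106    0.02528
  Δ          0.03785    0.01262   -0.02523
  eq          0.1737     0.1232 5.3166e-05
  solve Keq expr → x = -0.01262; check Q = 4.3820e-06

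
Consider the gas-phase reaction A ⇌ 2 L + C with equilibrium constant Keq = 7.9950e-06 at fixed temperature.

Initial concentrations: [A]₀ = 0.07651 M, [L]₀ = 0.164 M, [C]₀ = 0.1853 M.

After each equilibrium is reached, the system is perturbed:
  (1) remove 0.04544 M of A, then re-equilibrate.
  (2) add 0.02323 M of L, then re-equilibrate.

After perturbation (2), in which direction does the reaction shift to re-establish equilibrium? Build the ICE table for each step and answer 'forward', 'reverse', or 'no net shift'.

Direction: reverse

Q₀ = 0.06514 vs Keq = 7.9950e-06 ⇒ Q>K, reverse
Step 1:
                   A          L          C
  Initial    0.07651      0.164     0.1853
  Change     0.08027    -0.1605   -0.08027
  Equil       0.1568   0.003455      0.105
  solve Keq expr → x = -0.08027; check Q = 7.9950e-06
Then remove 0.04544 M of A.
Step 2:
                   A          L          C
  Initial     0.1113   0.003455      0.105
  Change  2.6807e-04 -5.3613e-04 -2.6807e-04
  Equil       0.1116   0.002919     0.1048
  solve Keq expr → x = -2.6807e-04; check Q = 7.9950e-06
Then add 0.02323 M of L.
Step 3:
                   A          L          C
  Initial     0.1116    0.02615     0.1048
  Change     0.01145    -0.0229   -0.01145
  Equil       0.1231   0.003247    0.09331
  solve Keq expr → x = -0.01145; check Q = 7.9950e-06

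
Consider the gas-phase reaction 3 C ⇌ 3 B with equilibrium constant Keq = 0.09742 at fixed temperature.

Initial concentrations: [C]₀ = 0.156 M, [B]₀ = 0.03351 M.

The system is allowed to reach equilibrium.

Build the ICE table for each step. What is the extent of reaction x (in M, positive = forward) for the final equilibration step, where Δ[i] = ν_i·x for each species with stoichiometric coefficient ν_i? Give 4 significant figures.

Q₀ = 0.009912 vs Keq = 0.09742 ⇒ Q<K, forward
Step 1:
                    C           B
  I             0.156     0.03351
  C          -0.02621     0.02621
  E            0.1298     0.05972
  solve Keq expr → x = 0.008737; check Q = 0.09742

x = 0.008737 M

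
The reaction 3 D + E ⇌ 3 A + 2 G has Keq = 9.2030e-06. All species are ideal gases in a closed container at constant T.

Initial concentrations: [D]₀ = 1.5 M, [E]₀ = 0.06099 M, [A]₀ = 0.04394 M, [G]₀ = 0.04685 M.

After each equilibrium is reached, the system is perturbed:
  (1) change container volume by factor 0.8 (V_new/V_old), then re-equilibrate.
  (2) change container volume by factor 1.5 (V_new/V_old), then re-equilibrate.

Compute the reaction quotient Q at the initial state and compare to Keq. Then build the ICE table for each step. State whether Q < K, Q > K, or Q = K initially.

Q₀ = 9.0462e-07 vs Keq = 9.2030e-06 ⇒ Q<K, forward
Step 1:
                   D          E          A          G
  Initial        1.5    0.06099    0.04394    0.04685
  Change    -0.02726  -0.009086    0.02726    0.01817
  Equil        1.473     0.0519     0.0712    0.06502
  solve Keq expr → x = 0.009086; check Q = 9.2030e-06
Then change container volume by factor 0.8 (V_new/V_old).
Step 2:
                   D          E          A          G
  Initial      1.841    0.06488      0.089    0.08128
  Change    0.003858   0.001286  -0.003858  -0.002572
  Equil        1.845    0.06617    0.08514    0.07871
  solve Keq expr → x = -0.001286; check Q = 9.2030e-06
Then change container volume by factor 1.5 (V_new/V_old).
Step 3:
                   D          E          A          G
  Initial       1.23    0.04411    0.05676    0.05247
  Change   -0.004738  -0.001579   0.004738   0.003159
  Equil        1.225    0.04253     0.0615    0.05563
  solve Keq expr → x = 0.001579; check Q = 9.2030e-06

Q₀ = 9.0462e-07; Q < K (proceeds forward)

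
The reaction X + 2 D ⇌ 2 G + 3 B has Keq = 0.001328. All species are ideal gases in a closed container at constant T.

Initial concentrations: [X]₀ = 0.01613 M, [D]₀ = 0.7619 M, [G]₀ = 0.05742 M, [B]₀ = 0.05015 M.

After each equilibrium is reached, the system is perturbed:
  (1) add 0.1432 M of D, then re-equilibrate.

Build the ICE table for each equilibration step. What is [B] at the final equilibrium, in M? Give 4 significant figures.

Q₀ = 4.4413e-05 vs Keq = 0.001328 ⇒ Q<K, forward
Step 1:
                   X          D          G          B
  Initial    0.01613     0.7619    0.05742    0.05015
  Change    -0.01108   -0.02216    0.02216    0.03323
  Equil     0.005052     0.7397    0.07958    0.08338
  solve Keq expr → x = 0.01108; check Q = 0.001328
Then add 0.1432 M of D.
Step 2:
                   X          D          G          B
  Initial   0.005052     0.8829    0.07958    0.08338
  Change  -9.3325e-04  -0.001867   0.001867     0.0028
  Equil     0.004119     0.8811    0.08144    0.08618
  solve Keq expr → x = 9.3325e-04; check Q = 0.001328

[B]_eq = 0.08618 M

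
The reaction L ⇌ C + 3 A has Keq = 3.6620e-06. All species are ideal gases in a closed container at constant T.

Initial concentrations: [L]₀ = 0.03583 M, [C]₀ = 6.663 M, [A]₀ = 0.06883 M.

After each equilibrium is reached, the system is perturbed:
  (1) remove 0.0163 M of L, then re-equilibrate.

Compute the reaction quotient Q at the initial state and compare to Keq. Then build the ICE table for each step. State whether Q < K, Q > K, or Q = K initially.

Q₀ = 0.06064; Q > K (proceeds reverse)

Q₀ = 0.06064 vs Keq = 3.6620e-06 ⇒ Q>K, reverse
Step 1:
                  L         C         A
  I         0.03583     6.663   0.06883
  C         0.02189  -0.02189  -0.06566
  E         0.05772     6.641  0.003169
  solve Keq expr → x = -0.02189; check Q = 3.6620e-06
Then remove 0.0163 M of L.
Step 2:
                  L         C         A
  I         0.04142     6.641  0.003169
  C       1.0978e-04 -1.0978e-04 -3.2935e-04
  E         0.04153     6.641   0.00284
  solve Keq expr → x = -1.0978e-04; check Q = 3.6620e-06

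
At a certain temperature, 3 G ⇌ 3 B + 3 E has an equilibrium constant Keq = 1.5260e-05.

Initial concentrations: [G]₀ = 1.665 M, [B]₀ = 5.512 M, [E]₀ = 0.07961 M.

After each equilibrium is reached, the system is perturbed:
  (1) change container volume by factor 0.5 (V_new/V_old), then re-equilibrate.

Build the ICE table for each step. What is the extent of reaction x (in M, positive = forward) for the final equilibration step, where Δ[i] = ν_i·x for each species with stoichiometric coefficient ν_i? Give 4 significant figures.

x = -0.002631 M

Q₀ = 0.01831 vs Keq = 1.5260e-05 ⇒ Q>K, reverse
Step 1:
                   G          B          E
  I            1.665      5.512    0.07961
  C          0.07169   -0.07169   -0.07169
  E            1.737       5.44   0.007918
  solve Keq expr → x = -0.0239; check Q = 1.5260e-05
Then change container volume by factor 0.5 (V_new/V_old).
Step 2:
                   G          B          E
  I            3.473      10.88    0.01584
  C         0.007894  -0.007894  -0.007894
  E            3.481      10.87   0.007942
  solve Keq expr → x = -0.002631; check Q = 1.5260e-05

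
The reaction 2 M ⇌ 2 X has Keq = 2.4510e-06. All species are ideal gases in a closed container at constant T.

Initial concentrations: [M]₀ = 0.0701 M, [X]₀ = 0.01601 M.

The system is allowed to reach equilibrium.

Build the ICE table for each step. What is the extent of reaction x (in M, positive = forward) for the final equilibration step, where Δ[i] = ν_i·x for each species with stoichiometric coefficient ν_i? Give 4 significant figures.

Q₀ = 0.05216 vs Keq = 2.4510e-06 ⇒ Q>K, reverse
Step 1:
                   M          X
  I           0.0701    0.01601
  C          0.01588   -0.01588
  E          0.08598 1.3460e-04
  solve Keq expr → x = -0.007938; check Q = 2.4510e-06

x = -0.007938 M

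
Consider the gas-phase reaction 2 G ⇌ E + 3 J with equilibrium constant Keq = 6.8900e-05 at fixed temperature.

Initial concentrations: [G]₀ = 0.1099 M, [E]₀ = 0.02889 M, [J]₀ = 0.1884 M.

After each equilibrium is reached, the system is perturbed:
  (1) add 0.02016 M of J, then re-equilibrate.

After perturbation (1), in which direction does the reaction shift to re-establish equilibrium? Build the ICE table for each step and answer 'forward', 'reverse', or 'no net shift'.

Direction: reverse

Q₀ = 0.016 vs Keq = 6.8900e-05 ⇒ Q>K, reverse
Step 1:
                    G           E           J
  init         0.1099     0.02889      0.1884
  Δ           0.05468    -0.02734    -0.08202
  eq           0.1646     0.00155      0.1064
  solve Keq expr → x = -0.02734; check Q = 6.8900e-05
Then add 0.02016 M of J.
Step 2:
                    G           E           J
  init         0.1646     0.00155      0.1265
  Δ          0.001154 -5.7680e-04    -0.00173
  eq           0.1657  9.7339e-04      0.1248
  solve Keq expr → x = -5.7680e-04; check Q = 6.8900e-05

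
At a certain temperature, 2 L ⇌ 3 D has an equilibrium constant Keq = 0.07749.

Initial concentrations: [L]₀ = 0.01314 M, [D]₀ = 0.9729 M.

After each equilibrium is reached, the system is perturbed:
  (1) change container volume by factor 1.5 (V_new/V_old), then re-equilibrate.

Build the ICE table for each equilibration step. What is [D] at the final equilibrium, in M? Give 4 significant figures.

Q₀ = 5334 vs Keq = 0.07749 ⇒ Q>K, reverse
Step 1:
                    L           D
  init        0.01314      0.9729
  Δ            0.4729     -0.7093
  eq            0.486      0.2636
  solve Keq expr → x = -0.2364; check Q = 0.07749
Then change container volume by factor 1.5 (V_new/V_old).
Step 2:
                    L           D
  init          0.324      0.1757
  Δ          -0.01327      0.0199
  eq           0.3108      0.1956
  solve Keq expr → x = 0.006633; check Q = 0.07749

[D]_eq = 0.1956 M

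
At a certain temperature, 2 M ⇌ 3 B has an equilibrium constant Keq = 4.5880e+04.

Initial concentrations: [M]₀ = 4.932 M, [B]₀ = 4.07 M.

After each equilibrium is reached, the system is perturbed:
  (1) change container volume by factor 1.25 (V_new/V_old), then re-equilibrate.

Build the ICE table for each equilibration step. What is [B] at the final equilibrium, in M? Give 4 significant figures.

Q₀ = 2.772 vs Keq = 4.5880e+04 ⇒ Q<K, forward
Step 1:
                  M         B
  init        4.932      4.07
  Δ          -4.757     7.135
  eq         0.1751     11.21
  solve Keq expr → x = 2.378; check Q = 4.5880e+04
Then change container volume by factor 1.25 (V_new/V_old).
Step 2:
                  M         B
  init       0.1401     8.964
  Δ        -0.01434   0.02151
  eq         0.1258     8.986
  solve Keq expr → x = 0.007169; check Q = 4.5880e+04

[B]_eq = 8.986 M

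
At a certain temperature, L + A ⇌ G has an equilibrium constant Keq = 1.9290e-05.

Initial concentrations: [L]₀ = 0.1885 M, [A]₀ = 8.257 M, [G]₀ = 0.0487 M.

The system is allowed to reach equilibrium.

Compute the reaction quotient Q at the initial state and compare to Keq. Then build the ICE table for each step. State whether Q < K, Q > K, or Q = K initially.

Q₀ = 0.03129 vs Keq = 1.9290e-05 ⇒ Q>K, reverse
Step 1:
                  L         A         G
  I          0.1885     8.257    0.0487
  C         0.04866   0.04866  -0.04866
  E          0.2372     8.306 3.7997e-05
  solve Keq expr → x = -0.04866; check Q = 1.9290e-05

Q₀ = 0.03129; Q > K (proceeds reverse)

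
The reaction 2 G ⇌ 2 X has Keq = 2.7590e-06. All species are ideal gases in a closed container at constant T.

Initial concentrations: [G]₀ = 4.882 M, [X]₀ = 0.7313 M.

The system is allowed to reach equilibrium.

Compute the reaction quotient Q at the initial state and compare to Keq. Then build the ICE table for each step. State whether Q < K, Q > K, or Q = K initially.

Q₀ = 0.02244 vs Keq = 2.7590e-06 ⇒ Q>K, reverse
Step 1:
                  G         X
  Initial     4.882    0.7313
  Change      0.722    -0.722
  Equil       5.604  0.009308
  solve Keq expr → x = -0.361; check Q = 2.7590e-06

Q₀ = 0.02244; Q > K (proceeds reverse)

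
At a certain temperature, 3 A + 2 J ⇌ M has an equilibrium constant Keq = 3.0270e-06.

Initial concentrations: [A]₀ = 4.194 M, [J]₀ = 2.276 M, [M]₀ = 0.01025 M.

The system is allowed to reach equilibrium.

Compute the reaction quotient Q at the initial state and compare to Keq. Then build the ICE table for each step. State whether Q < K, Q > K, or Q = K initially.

Q₀ = 2.6822e-05 vs Keq = 3.0270e-06 ⇒ Q>K, reverse
Step 1:
                    A           J           M
  init          4.194       2.276     0.01025
  Δ           0.02716      0.0181   -0.009052
  eq            4.221       2.294    0.001198
  solve Keq expr → x = -0.009052; check Q = 3.0270e-06

Q₀ = 2.6822e-05; Q > K (proceeds reverse)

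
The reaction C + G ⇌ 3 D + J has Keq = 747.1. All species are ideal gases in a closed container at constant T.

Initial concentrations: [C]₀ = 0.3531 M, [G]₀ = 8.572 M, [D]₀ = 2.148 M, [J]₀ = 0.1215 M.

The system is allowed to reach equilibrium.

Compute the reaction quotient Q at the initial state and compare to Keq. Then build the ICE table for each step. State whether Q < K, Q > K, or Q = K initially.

Q₀ = 0.3978 vs Keq = 747.1 ⇒ Q<K, forward
Step 1:
                    C           G           D           J
  Initial      0.3531       8.572       2.148      0.1215
  Change      -0.3506     -0.3506       1.052      0.3506
  Equil      0.002518       8.221         3.2      0.4721
  solve Keq expr → x = 0.3506; check Q = 747.1

Q₀ = 0.3978; Q < K (proceeds forward)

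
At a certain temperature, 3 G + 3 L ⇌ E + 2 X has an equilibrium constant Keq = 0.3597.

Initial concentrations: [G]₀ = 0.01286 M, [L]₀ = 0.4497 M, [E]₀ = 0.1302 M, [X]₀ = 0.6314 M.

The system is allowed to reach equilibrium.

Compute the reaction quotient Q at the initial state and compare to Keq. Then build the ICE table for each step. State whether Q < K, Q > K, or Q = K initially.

Q₀ = 2.6837e+05; Q > K (proceeds reverse)

Q₀ = 2.6837e+05 vs Keq = 0.3597 ⇒ Q>K, reverse
Step 1:
                  G         L         E         X
  Initial   0.01286    0.4497    0.1302    0.6314
  Change     0.3068    0.3068   -0.1023   -0.2045
  Equil      0.3197    0.7565   0.02793    0.4269
  solve Keq expr → x = -0.1023; check Q = 0.3597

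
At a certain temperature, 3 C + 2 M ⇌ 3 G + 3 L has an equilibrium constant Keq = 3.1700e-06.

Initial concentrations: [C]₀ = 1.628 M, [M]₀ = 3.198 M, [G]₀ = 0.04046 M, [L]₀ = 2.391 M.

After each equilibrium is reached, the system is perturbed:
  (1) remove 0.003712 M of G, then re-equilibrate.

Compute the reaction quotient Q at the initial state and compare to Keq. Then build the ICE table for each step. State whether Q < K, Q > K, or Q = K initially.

Q₀ = 2.0516e-05; Q > K (proceeds reverse)

Q₀ = 2.0516e-05 vs Keq = 3.1700e-06 ⇒ Q>K, reverse
Step 1:
                    C           M           G           L
  Initial       1.628       3.198     0.04046       2.391
  Change      0.01828     0.01219    -0.01828    -0.01828
  Equil         1.646        3.21     0.02218       2.373
  solve Keq expr → x = -0.006093; check Q = 3.1700e-06
Then remove 0.003712 M of G.
Step 2:
                    C           M           G           L
  Initial       1.646        3.21     0.01847       2.373
  Change    -0.003618   -0.002412    0.003618    0.003618
  Equil         1.643       3.208     0.02209       2.376
  solve Keq expr → x = 0.001206; check Q = 3.1700e-06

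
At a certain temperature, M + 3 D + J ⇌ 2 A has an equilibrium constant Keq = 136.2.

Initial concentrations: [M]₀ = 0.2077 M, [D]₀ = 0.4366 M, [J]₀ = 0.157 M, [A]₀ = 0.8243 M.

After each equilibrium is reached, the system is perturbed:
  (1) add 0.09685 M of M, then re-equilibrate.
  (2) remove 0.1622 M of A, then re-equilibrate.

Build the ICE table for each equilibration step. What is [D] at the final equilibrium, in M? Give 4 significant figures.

[D]_eq = 0.4193 M

Q₀ = 250.4 vs Keq = 136.2 ⇒ Q>K, reverse
Step 1:
                  M         D         J         A
  I          0.2077    0.4366     0.157    0.8243
  C         0.01735   0.05204   0.01735  -0.03469
  E           0.225    0.4886    0.1743    0.7896
  solve Keq expr → x = -0.01735; check Q = 136.2
Then add 0.09685 M of M.
Step 2:
                  M         D         J         A
  I          0.3219    0.4886    0.1743    0.7896
  C         -0.0108   -0.0324   -0.0108    0.0216
  E          0.3111    0.4562    0.1635    0.8112
  solve Keq expr → x = 0.0108; check Q = 136.2
Then remove 0.1622 M of A.
Step 3:
                  M         D         J         A
  I          0.3111    0.4562    0.1635     0.649
  C        -0.01231  -0.03692  -0.01231   0.02461
  E          0.2988    0.4193    0.1512    0.6736
  solve Keq expr → x = 0.01231; check Q = 136.2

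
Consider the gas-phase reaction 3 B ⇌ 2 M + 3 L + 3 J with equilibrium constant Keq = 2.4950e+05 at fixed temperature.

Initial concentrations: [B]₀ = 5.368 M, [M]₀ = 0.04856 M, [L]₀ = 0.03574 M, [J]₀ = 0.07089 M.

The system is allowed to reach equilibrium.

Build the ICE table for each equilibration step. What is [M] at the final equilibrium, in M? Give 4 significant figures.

[M]_eq = 3.131 M

Q₀ = 2.4794e-13 vs Keq = 2.4950e+05 ⇒ Q<K, forward
Step 1:
                   B          M          L          J
  Initial      5.368    0.04856    0.03574    0.07089
  Change      -4.624      3.083      4.624      4.624
  Equil       0.7438      3.131       4.66      4.695
  solve Keq expr → x = 1.541; check Q = 2.4950e+05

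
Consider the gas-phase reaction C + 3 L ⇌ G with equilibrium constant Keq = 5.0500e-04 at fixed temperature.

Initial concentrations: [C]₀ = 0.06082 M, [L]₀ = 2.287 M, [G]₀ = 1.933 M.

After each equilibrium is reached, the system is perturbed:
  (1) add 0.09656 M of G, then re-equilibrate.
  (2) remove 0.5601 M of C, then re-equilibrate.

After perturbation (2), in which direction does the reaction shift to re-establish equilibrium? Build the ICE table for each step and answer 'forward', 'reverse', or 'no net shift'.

Q₀ = 2.657 vs Keq = 5.0500e-04 ⇒ Q>K, reverse
Step 1:
                  C         L         G
  init      0.06082     2.287     1.933
  Δ           1.622     4.866    -1.622
  eq          1.683     7.153     0.311
  solve Keq expr → x = -1.622; check Q = 5.0500e-04
Then add 0.09656 M of G.
Step 2:
                  C         L         G
  init        1.683     7.153    0.4076
  Δ         0.06033     0.181  -0.06033
  eq          1.743     7.334    0.3472
  solve Keq expr → x = -0.06033; check Q = 5.0500e-04
Then remove 0.5601 M of C.
Step 3:
                  C         L         G
  init        1.183     7.334    0.3472
  Δ         0.07361    0.2208  -0.07361
  eq          1.257     7.555    0.2736
  solve Keq expr → x = -0.07361; check Q = 5.0500e-04

Direction: reverse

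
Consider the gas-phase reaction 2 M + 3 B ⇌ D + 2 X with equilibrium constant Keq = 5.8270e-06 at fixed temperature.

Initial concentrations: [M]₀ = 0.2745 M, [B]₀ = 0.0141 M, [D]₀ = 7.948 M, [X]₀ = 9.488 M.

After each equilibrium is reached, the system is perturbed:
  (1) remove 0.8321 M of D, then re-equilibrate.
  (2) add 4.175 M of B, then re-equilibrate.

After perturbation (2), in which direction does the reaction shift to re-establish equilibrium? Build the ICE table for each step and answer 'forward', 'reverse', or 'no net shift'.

Direction: forward

Q₀ = 3.3874e+09 vs Keq = 5.8270e-06 ⇒ Q>K, reverse
Step 1:
                    M           B           D           X
  init         0.2745      0.0141       7.948       9.488
  Δ             8.908       13.36      -4.454      -8.908
  eq            9.182       13.38       3.494      0.5801
  solve Keq expr → x = -4.454; check Q = 5.8270e-06
Then remove 0.8321 M of D.
Step 2:
                    M           B           D           X
  init          9.182       13.38       2.662      0.5801
  Δ          -0.06795     -0.1019     0.03397     0.06795
  eq            9.114       13.27       2.696       0.648
  solve Keq expr → x = 0.03397; check Q = 5.8270e-06
Then add 4.175 M of B.
Step 3:
                    M           B           D           X
  init          9.114       17.45       2.696       0.648
  Δ           -0.2506     -0.3759      0.1253      0.2506
  eq            8.864       17.07       2.821      0.8987
  solve Keq expr → x = 0.1253; check Q = 5.8270e-06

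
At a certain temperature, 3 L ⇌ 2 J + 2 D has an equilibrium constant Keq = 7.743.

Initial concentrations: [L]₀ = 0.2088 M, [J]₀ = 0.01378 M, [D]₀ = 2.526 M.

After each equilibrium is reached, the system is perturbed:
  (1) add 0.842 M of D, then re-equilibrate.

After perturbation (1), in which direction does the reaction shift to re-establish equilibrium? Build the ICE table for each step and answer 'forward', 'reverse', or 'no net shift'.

Q₀ = 0.1331 vs Keq = 7.743 ⇒ Q<K, forward
Step 1:
                   L          J          D
  init        0.2088    0.01378      2.526
  Δ          -0.0665    0.04433    0.04433
  eq          0.1423    0.05811       2.57
  solve Keq expr → x = 0.02217; check Q = 7.743
Then add 0.842 M of D.
Step 2:
                   L          J          D
  init        0.1423    0.05811      3.412
  Δ          0.01249  -0.008329  -0.008329
  eq          0.1548    0.04978      3.404
  solve Keq expr → x = -0.004164; check Q = 7.743

Direction: reverse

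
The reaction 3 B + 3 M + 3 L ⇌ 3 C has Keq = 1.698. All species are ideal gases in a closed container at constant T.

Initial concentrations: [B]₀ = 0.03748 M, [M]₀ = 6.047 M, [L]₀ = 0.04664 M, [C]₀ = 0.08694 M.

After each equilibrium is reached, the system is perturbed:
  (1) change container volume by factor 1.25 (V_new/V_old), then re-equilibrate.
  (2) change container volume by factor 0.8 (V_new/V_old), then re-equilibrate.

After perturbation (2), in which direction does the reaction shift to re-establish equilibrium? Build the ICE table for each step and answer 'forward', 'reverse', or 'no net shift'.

Q₀ = 556.4 vs Keq = 1.698 ⇒ Q>K, reverse
Step 1:
                   B          M          L          C
  I          0.03748      6.047    0.04664    0.08694
  C          0.03918    0.03918    0.03918   -0.03918
  E          0.07666      6.086    0.08582    0.04776
  solve Keq expr → x = -0.01306; check Q = 1.698
Then change container volume by factor 1.25 (V_new/V_old).
Step 2:
                   B          M          L          C
  I          0.06132      4.869    0.06865    0.03821
  C         0.007619   0.007619   0.007619  -0.007619
  E          0.06894      4.877    0.07627    0.03059
  solve Keq expr → x = -0.00254; check Q = 1.698
Then change container volume by factor 0.8 (V_new/V_old).
Step 3:
                   B          M          L          C
  I          0.08618      6.096    0.09534    0.03824
  C        -0.009524  -0.009524  -0.009524   0.009524
  E          0.07666      6.086    0.08582    0.04776
  solve Keq expr → x = 0.003175; check Q = 1.698

Direction: forward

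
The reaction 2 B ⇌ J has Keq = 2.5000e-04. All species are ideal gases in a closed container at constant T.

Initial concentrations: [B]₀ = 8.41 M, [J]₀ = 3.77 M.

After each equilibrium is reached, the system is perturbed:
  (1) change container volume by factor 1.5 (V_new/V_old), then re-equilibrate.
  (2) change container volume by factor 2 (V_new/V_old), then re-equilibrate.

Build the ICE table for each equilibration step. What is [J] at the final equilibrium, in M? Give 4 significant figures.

[J]_eq = 0.007029 M

Q₀ = 0.0533 vs Keq = 2.5000e-04 ⇒ Q>K, reverse
Step 1:
                    B           J
  init           8.41        3.77
  Δ             7.415      -3.707
  eq            15.82     0.06261
  solve Keq expr → x = -3.707; check Q = 2.5000e-04
Then change container volume by factor 1.5 (V_new/V_old).
Step 2:
                    B           J
  init          10.55     0.04174
  Δ           0.02753    -0.01377
  eq            10.58     0.02797
  solve Keq expr → x = -0.01377; check Q = 2.5000e-04
Then change container volume by factor 2 (V_new/V_old).
Step 3:
                    B           J
  init          5.289     0.01399
  Δ           0.01391   -0.006956
  eq            5.303    0.007029
  solve Keq expr → x = -0.006956; check Q = 2.5000e-04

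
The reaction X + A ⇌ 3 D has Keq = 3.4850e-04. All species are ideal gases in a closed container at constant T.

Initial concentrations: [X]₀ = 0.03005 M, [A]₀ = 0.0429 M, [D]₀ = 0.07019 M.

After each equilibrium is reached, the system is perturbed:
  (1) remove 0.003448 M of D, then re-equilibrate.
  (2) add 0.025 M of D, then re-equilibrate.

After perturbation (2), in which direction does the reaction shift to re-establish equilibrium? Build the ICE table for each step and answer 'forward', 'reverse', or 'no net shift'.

Q₀ = 0.2682 vs Keq = 3.4850e-04 ⇒ Q>K, reverse
Step 1:
                   X          A          D
  I          0.03005     0.0429    0.07019
  C          0.01996    0.01996   -0.05988
  E          0.05001    0.06286    0.01031
  solve Keq expr → x = -0.01996; check Q = 3.4850e-04
Then remove 0.003448 M of D.
Step 2:
                   X          A          D
  I          0.05001    0.06286   0.006861
  C        -0.001104  -0.001104   0.003311
  E          0.04891    0.06176    0.01017
  solve Keq expr → x = 0.001104; check Q = 3.4850e-04
Then add 0.025 M of D.
Step 3:
                   X          A          D
  I          0.04891    0.06176    0.03517
  C          0.00801    0.00801   -0.02403
  E          0.05692    0.06977    0.01114
  solve Keq expr → x = -0.00801; check Q = 3.4850e-04

Direction: reverse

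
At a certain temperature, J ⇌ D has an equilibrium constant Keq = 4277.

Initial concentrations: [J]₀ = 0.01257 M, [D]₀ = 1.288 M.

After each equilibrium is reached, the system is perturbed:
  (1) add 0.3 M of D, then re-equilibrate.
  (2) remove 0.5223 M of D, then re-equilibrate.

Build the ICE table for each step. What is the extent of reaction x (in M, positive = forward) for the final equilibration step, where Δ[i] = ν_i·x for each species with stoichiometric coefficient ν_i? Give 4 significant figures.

x = 1.2209e-04 M

Q₀ = 102.5 vs Keq = 4277 ⇒ Q<K, forward
Step 1:
                    J           D
  init        0.01257       1.288
  Δ          -0.01227     0.01227
  eq       3.0401e-04         1.3
  solve Keq expr → x = 0.01227; check Q = 4277
Then add 0.3 M of D.
Step 2:
                    J           D
  init     3.0401e-04         1.6
  Δ        7.0126e-05 -7.0126e-05
  eq       3.7414e-04         1.6
  solve Keq expr → x = -7.0126e-05; check Q = 4277
Then remove 0.5223 M of D.
Step 3:
                    J           D
  init     3.7414e-04       1.078
  Δ       -1.2209e-04  1.2209e-04
  eq       2.5205e-04       1.078
  solve Keq expr → x = 1.2209e-04; check Q = 4277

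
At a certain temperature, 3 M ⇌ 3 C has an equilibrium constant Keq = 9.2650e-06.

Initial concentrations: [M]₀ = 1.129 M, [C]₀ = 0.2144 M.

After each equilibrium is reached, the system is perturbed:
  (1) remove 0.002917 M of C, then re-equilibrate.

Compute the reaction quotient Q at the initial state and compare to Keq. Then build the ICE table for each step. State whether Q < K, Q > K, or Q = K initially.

Q₀ = 0.006848; Q > K (proceeds reverse)

Q₀ = 0.006848 vs Keq = 9.2650e-06 ⇒ Q>K, reverse
Step 1:
                  M         C
  I           1.129    0.2144
  C          0.1868   -0.1868
  E           1.316   0.02764
  solve Keq expr → x = -0.06225; check Q = 9.2650e-06
Then remove 0.002917 M of C.
Step 2:
                  M         C
  I           1.316   0.02472
  C       -0.002857  0.002857
  E           1.313   0.02758
  solve Keq expr → x = 9.5233e-04; check Q = 9.2650e-06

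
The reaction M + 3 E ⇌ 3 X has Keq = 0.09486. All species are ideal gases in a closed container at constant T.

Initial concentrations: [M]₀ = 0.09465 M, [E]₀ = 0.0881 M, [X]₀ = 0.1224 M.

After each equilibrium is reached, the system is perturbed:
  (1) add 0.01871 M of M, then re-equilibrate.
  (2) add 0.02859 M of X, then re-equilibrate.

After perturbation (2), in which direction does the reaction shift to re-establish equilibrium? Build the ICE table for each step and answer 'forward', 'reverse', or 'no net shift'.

Q₀ = 28.33 vs Keq = 0.09486 ⇒ Q>K, reverse
Step 1:
                    M           E           X
  Initial     0.09465      0.0881      0.1224
  Change      0.02784     0.08353    -0.08353
  Equil        0.1225      0.1716     0.03887
  solve Keq expr → x = -0.02784; check Q = 0.09486
Then add 0.01871 M of M.
Step 2:
                    M           E           X
  Initial      0.1412      0.1716     0.03887
  Change  -4.9533e-04   -0.001486    0.001486
  Equil        0.1407      0.1701     0.04036
  solve Keq expr → x = 4.9533e-04; check Q = 0.09486
Then add 0.02859 M of X.
Step 3:
                    M           E           X
  Initial      0.1407      0.1701     0.06895
  Change     0.007488     0.02246    -0.02246
  Equil        0.1482      0.1926     0.04648
  solve Keq expr → x = -0.007488; check Q = 0.09486

Direction: reverse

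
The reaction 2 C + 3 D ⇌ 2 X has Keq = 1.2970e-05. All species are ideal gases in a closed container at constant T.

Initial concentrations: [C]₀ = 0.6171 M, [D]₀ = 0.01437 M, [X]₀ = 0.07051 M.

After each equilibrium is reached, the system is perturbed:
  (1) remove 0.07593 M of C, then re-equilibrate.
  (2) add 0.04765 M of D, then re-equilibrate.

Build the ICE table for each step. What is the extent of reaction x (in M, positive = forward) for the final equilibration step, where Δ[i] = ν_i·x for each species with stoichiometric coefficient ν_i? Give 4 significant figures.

x = 2.9750e-05 M

Q₀ = 4400 vs Keq = 1.2970e-05 ⇒ Q>K, reverse
Step 1:
                  C         D         X
  Initial    0.6171   0.01437   0.07051
  Change    0.07041    0.1056  -0.07041
  Equil      0.6875      0.12 1.0290e-04
  solve Keq expr → x = -0.0352; check Q = 1.2970e-05
Then remove 0.07593 M of C.
Step 2:
                  C         D         X
  Initial    0.6116      0.12 1.0290e-04
  Change  1.1343e-05 1.7015e-05 -1.1343e-05
  Equil      0.6116      0.12 9.1556e-05
  solve Keq expr → x = -5.6717e-06; check Q = 1.2970e-05
Then add 0.04765 M of D.
Step 3:
                  C         D         X
  Initial    0.6116    0.1676 9.1556e-05
  Change  -5.9499e-05 -8.9249e-05 5.9499e-05
  Equil      0.6115    0.1676 1.5106e-04
  solve Keq expr → x = 2.9750e-05; check Q = 1.2970e-05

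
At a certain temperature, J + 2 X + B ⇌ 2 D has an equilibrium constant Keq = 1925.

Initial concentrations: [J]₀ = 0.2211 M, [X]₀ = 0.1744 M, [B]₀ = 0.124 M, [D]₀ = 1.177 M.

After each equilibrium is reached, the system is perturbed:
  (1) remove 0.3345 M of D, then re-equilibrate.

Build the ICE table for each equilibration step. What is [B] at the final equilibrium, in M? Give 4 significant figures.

Q₀ = 1661 vs Keq = 1925 ⇒ Q<K, forward
Step 1:
                   J          X          B          D
  I           0.2211     0.1744      0.124      1.177
  C        -0.003722  -0.007445  -0.003722   0.007445
  E           0.2174      0.167     0.1203      1.184
  solve Keq expr → x = 0.003722; check Q = 1925
Then remove 0.3345 M of D.
Step 2:
                   J          X          B          D
  I           0.2174      0.167     0.1203     0.8499
  C         -0.01486   -0.02973   -0.01486    0.02973
  E           0.2025     0.1372     0.1054     0.8797
  solve Keq expr → x = 0.01486; check Q = 1925

[B]_eq = 0.1054 M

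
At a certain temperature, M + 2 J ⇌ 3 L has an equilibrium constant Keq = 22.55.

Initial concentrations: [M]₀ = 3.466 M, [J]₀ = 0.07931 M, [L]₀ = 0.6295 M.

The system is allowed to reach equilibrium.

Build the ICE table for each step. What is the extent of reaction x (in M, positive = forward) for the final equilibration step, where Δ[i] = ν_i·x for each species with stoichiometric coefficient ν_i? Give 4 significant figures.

Q₀ = 11.44 vs Keq = 22.55 ⇒ Q<K, forward
Step 1:
                   M          J          L
  init         3.466    0.07931     0.6295
  Δ        -0.009439   -0.01888    0.02832
  eq           3.457    0.06043     0.6578
  solve Keq expr → x = 0.009439; check Q = 22.55

x = 0.009439 M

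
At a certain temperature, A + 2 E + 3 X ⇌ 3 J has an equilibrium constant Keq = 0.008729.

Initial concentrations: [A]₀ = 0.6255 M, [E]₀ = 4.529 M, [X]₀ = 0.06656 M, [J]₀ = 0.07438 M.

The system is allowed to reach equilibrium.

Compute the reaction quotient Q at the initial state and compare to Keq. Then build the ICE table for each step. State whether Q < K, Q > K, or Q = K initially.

Q₀ = 0.1088; Q > K (proceeds reverse)

Q₀ = 0.1088 vs Keq = 0.008729 ⇒ Q>K, reverse
Step 1:
                  A         E         X         J
  init       0.6255     4.529   0.06656   0.07438
  Δ        0.009433   0.01887    0.0283   -0.0283
  eq         0.6349     4.548   0.09486   0.04608
  solve Keq expr → x = -0.009433; check Q = 0.008729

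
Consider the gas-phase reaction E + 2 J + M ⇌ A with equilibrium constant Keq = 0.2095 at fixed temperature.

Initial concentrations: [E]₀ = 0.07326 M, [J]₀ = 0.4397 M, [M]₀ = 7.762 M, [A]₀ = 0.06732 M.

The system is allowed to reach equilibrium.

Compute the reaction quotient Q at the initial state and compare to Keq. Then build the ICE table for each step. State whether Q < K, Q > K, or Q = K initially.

Q₀ = 0.6123; Q > K (proceeds reverse)

Q₀ = 0.6123 vs Keq = 0.2095 ⇒ Q>K, reverse
Step 1:
                  E         J         M         A
  I         0.07326    0.4397     7.762   0.06732
  C         0.02726   0.05451   0.02726  -0.02726
  E          0.1005    0.4942     7.789   0.04006
  solve Keq expr → x = -0.02726; check Q = 0.2095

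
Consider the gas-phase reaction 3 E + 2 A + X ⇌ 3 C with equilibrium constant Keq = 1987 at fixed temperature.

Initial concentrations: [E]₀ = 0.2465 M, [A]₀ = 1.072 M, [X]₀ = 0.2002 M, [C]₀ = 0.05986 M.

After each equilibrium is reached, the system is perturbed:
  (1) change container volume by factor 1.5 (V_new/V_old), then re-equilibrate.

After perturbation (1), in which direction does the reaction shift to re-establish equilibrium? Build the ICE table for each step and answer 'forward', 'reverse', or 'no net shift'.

Q₀ = 0.06225 vs Keq = 1987 ⇒ Q<K, forward
Step 1:
                    E           A           X           C
  init         0.2465       1.072      0.2002     0.05986
  Δ           -0.2035     -0.1357    -0.06785      0.2035
  eq          0.04296      0.9363      0.1324      0.2634
  solve Keq expr → x = 0.06785; check Q = 1987
Then change container volume by factor 1.5 (V_new/V_old).
Step 2:
                    E           A           X           C
  init        0.02864      0.6242     0.08823      0.1756
  Δ           0.01083     0.00722     0.00361    -0.01083
  eq          0.03947      0.6314     0.09185      0.1648
  solve Keq expr → x = -0.00361; check Q = 1987

Direction: reverse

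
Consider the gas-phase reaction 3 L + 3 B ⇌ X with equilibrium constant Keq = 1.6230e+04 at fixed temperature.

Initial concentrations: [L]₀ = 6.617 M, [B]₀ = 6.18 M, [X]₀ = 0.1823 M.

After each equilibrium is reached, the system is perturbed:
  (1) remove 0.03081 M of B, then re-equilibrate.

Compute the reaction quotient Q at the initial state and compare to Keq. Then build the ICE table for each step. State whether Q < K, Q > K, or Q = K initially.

Q₀ = 2.6659e-06; Q < K (proceeds forward)

Q₀ = 2.6659e-06 vs Keq = 1.6230e+04 ⇒ Q<K, forward
Step 1:
                  L         B         X
  init        6.617      6.18    0.1823
  Δ          -6.084    -6.084     2.028
  eq         0.5334   0.09644      2.21
  solve Keq expr → x = 2.028; check Q = 1.6230e+04
Then remove 0.03081 M of B.
Step 2:
                  L         B         X
  init       0.5334   0.06563      2.21
  Δ         0.02618   0.02618 -0.008726
  eq         0.5596   0.09181     2.201
  solve Keq expr → x = -0.008726; check Q = 1.6230e+04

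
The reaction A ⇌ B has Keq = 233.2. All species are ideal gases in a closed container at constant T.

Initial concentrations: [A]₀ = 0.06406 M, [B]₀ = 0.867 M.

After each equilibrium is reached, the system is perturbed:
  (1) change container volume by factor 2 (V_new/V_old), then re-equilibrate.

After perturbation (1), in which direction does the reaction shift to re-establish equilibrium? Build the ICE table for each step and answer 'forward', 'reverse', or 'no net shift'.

Direction: no net shift

Q₀ = 13.53 vs Keq = 233.2 ⇒ Q<K, forward
Step 1:
                    A           B
  init        0.06406       0.867
  Δ          -0.06008     0.06008
  eq         0.003975      0.9271
  solve Keq expr → x = 0.06008; check Q = 233.2
Then change container volume by factor 2 (V_new/V_old).
Step 2:
                    A           B
  init       0.001988      0.4635
  Δ                 0           0
  eq         0.001988      0.4635
  solve Keq expr → x = 0; check Q = 233.2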